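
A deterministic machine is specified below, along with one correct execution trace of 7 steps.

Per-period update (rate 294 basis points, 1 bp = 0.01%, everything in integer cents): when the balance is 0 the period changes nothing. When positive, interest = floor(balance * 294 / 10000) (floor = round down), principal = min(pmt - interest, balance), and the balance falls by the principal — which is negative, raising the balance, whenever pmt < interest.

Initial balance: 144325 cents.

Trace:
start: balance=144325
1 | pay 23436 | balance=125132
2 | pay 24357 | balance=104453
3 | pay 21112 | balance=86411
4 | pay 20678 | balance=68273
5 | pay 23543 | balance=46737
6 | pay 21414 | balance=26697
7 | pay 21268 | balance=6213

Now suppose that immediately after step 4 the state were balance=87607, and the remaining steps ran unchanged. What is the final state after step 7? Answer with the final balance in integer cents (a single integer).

27303

state after step 4 := balance=87607
5 | pay 23543 | balance=66639
6 | pay 21414 | balance=47184
7 | pay 21268 | balance=27303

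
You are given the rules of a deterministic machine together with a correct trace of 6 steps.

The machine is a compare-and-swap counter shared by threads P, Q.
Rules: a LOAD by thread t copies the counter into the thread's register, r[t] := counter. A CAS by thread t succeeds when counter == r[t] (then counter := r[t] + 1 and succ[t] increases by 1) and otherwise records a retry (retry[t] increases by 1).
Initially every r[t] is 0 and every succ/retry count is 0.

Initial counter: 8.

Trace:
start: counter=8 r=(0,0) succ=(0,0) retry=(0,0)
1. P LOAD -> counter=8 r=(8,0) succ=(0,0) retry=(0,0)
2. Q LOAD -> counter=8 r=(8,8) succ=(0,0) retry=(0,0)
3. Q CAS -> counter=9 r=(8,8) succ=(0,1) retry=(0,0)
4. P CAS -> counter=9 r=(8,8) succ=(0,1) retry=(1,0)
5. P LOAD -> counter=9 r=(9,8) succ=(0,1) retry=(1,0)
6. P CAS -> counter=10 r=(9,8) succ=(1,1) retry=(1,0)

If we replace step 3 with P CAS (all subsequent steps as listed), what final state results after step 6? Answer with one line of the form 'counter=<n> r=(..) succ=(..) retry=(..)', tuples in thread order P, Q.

(re-executing from step 3 with the substitution; state before step 3: counter=8 r=(8,8) succ=(0,0) retry=(0,0))
3. P CAS -> counter=9 r=(8,8) succ=(1,0) retry=(0,0)
4. P CAS -> counter=9 r=(8,8) succ=(1,0) retry=(1,0)
5. P LOAD -> counter=9 r=(9,8) succ=(1,0) retry=(1,0)
6. P CAS -> counter=10 r=(9,8) succ=(2,0) retry=(1,0)

counter=10 r=(9,8) succ=(2,0) retry=(1,0)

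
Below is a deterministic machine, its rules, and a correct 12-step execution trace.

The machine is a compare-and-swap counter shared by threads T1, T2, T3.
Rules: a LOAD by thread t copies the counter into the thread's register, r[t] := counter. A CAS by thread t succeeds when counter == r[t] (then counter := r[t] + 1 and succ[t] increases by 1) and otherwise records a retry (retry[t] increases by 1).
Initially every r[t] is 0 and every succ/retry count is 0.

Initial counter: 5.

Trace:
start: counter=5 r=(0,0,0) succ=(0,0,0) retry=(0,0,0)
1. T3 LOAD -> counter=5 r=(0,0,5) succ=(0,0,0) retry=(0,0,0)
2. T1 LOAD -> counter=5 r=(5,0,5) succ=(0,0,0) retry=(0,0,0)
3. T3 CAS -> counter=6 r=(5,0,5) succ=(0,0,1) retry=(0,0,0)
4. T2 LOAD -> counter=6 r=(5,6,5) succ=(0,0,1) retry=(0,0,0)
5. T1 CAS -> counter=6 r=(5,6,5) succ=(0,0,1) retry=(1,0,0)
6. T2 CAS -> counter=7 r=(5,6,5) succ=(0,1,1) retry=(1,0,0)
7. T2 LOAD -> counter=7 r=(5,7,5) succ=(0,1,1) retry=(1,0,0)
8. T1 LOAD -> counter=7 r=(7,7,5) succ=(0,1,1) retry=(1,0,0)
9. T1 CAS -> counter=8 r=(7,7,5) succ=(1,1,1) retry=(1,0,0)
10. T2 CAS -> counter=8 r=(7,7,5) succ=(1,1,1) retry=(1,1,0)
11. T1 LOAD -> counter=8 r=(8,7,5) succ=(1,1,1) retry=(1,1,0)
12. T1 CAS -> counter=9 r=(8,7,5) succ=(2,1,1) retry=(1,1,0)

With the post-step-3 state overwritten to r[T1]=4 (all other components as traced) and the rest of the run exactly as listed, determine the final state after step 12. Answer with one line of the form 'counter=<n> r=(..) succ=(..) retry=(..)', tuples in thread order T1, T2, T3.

counter=9 r=(8,7,5) succ=(2,1,1) retry=(1,1,0)

state after step 3 := counter=6 r=(4,0,5) succ=(0,0,1) retry=(0,0,0)
4. T2 LOAD -> counter=6 r=(4,6,5) succ=(0,0,1) retry=(0,0,0)
5. T1 CAS -> counter=6 r=(4,6,5) succ=(0,0,1) retry=(1,0,0)
6. T2 CAS -> counter=7 r=(4,6,5) succ=(0,1,1) retry=(1,0,0)
7. T2 LOAD -> counter=7 r=(4,7,5) succ=(0,1,1) retry=(1,0,0)
8. T1 LOAD -> counter=7 r=(7,7,5) succ=(0,1,1) retry=(1,0,0)
9. T1 CAS -> counter=8 r=(7,7,5) succ=(1,1,1) retry=(1,0,0)
10. T2 CAS -> counter=8 r=(7,7,5) succ=(1,1,1) retry=(1,1,0)
11. T1 LOAD -> counter=8 r=(8,7,5) succ=(1,1,1) retry=(1,1,0)
12. T1 CAS -> counter=9 r=(8,7,5) succ=(2,1,1) retry=(1,1,0)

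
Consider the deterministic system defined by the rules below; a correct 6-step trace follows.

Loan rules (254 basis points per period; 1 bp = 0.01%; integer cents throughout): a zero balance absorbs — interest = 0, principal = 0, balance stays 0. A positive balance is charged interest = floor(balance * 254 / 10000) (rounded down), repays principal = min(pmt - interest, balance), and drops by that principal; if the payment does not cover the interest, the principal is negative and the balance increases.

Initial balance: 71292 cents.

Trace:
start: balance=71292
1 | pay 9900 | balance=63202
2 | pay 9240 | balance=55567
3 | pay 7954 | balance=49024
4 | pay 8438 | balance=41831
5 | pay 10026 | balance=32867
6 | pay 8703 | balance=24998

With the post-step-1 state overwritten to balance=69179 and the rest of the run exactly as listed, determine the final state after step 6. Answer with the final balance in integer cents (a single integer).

state after step 1 := balance=69179
2 | pay 9240 | balance=61696
3 | pay 7954 | balance=55309
4 | pay 8438 | balance=48275
5 | pay 10026 | balance=39475
6 | pay 8703 | balance=31774

31774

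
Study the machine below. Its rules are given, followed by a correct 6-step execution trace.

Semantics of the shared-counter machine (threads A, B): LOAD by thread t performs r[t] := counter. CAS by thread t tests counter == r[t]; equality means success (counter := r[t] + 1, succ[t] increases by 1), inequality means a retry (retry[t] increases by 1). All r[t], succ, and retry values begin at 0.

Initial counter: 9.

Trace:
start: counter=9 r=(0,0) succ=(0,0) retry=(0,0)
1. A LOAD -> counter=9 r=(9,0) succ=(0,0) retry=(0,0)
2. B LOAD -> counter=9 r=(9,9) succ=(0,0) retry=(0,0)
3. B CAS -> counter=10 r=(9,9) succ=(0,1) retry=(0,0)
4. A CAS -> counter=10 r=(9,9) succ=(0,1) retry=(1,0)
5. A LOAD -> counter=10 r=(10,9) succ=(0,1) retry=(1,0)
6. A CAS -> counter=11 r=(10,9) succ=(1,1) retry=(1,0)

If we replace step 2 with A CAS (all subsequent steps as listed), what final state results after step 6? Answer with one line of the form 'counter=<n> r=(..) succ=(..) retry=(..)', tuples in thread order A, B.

counter=11 r=(10,0) succ=(2,0) retry=(1,1)

(re-executing from step 2 with the substitution; state before step 2: counter=9 r=(9,0) succ=(0,0) retry=(0,0))
2. A CAS -> counter=10 r=(9,0) succ=(1,0) retry=(0,0)
3. B CAS -> counter=10 r=(9,0) succ=(1,0) retry=(0,1)
4. A CAS -> counter=10 r=(9,0) succ=(1,0) retry=(1,1)
5. A LOAD -> counter=10 r=(10,0) succ=(1,0) retry=(1,1)
6. A CAS -> counter=11 r=(10,0) succ=(2,0) retry=(1,1)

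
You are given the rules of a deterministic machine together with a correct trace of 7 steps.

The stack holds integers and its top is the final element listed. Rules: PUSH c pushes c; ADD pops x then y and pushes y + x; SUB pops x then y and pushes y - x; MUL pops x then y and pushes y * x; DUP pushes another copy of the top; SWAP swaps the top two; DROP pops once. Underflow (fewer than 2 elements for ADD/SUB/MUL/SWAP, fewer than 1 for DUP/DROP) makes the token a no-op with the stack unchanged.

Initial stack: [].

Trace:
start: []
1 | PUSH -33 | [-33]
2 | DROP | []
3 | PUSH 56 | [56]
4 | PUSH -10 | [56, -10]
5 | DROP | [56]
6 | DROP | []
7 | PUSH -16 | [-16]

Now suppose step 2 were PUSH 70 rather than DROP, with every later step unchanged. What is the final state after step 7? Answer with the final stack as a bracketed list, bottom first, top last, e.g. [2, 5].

(re-executing from step 2 with the substitution; state before step 2: [-33])
2 | PUSH 70 | [-33, 70]
3 | PUSH 56 | [-33, 70, 56]
4 | PUSH -10 | [-33, 70, 56, -10]
5 | DROP | [-33, 70, 56]
6 | DROP | [-33, 70]
7 | PUSH -16 | [-33, 70, -16]

[-33, 70, -16]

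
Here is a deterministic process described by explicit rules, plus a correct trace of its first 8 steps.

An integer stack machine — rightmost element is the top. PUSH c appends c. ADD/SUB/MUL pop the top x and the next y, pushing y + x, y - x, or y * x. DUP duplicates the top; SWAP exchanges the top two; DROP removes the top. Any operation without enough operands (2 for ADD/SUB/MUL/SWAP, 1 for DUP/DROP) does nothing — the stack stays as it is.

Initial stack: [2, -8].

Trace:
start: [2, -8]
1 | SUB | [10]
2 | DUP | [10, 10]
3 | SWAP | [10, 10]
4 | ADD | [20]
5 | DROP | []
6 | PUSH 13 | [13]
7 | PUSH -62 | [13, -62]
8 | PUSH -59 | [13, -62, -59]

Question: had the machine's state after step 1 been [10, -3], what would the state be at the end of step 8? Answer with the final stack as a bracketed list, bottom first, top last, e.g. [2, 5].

state after step 1 := [10, -3]
2 | DUP | [10, -3, -3]
3 | SWAP | [10, -3, -3]
4 | ADD | [10, -6]
5 | DROP | [10]
6 | PUSH 13 | [10, 13]
7 | PUSH -62 | [10, 13, -62]
8 | PUSH -59 | [10, 13, -62, -59]

[10, 13, -62, -59]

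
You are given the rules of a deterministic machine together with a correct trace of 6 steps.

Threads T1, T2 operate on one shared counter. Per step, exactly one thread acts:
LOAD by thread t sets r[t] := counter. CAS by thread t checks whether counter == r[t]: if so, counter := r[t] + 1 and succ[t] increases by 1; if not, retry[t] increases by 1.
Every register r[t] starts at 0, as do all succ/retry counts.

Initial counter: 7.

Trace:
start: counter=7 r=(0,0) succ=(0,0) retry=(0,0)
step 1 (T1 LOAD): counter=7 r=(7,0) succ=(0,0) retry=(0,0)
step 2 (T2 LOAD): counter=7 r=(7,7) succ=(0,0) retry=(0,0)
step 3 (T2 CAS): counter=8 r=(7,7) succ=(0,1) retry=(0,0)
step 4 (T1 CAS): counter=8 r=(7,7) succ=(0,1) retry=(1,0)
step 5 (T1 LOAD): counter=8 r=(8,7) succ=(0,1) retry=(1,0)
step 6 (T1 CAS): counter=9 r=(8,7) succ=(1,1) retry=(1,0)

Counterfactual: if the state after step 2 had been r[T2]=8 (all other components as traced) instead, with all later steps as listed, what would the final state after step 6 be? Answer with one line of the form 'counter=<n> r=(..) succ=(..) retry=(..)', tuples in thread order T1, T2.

counter=9 r=(8,8) succ=(2,0) retry=(0,1)

state after step 2 := counter=7 r=(7,8) succ=(0,0) retry=(0,0)
step 3 (T2 CAS): counter=7 r=(7,8) succ=(0,0) retry=(0,1)
step 4 (T1 CAS): counter=8 r=(7,8) succ=(1,0) retry=(0,1)
step 5 (T1 LOAD): counter=8 r=(8,8) succ=(1,0) retry=(0,1)
step 6 (T1 CAS): counter=9 r=(8,8) succ=(2,0) retry=(0,1)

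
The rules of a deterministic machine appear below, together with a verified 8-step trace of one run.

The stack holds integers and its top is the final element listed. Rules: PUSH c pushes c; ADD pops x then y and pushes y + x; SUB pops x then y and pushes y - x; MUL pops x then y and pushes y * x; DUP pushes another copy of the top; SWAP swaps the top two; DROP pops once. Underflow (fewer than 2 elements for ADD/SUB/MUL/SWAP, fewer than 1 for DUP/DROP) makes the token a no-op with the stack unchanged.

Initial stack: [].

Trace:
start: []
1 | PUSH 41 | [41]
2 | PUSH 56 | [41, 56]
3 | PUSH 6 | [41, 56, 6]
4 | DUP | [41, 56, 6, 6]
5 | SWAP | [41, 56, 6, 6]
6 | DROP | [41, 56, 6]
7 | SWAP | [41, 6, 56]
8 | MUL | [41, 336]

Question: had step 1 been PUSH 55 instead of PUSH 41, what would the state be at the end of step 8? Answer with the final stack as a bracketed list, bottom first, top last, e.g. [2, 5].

(re-executing from step 1 with the substitution; state before step 1: [])
1 | PUSH 55 | [55]
2 | PUSH 56 | [55, 56]
3 | PUSH 6 | [55, 56, 6]
4 | DUP | [55, 56, 6, 6]
5 | SWAP | [55, 56, 6, 6]
6 | DROP | [55, 56, 6]
7 | SWAP | [55, 6, 56]
8 | MUL | [55, 336]

[55, 336]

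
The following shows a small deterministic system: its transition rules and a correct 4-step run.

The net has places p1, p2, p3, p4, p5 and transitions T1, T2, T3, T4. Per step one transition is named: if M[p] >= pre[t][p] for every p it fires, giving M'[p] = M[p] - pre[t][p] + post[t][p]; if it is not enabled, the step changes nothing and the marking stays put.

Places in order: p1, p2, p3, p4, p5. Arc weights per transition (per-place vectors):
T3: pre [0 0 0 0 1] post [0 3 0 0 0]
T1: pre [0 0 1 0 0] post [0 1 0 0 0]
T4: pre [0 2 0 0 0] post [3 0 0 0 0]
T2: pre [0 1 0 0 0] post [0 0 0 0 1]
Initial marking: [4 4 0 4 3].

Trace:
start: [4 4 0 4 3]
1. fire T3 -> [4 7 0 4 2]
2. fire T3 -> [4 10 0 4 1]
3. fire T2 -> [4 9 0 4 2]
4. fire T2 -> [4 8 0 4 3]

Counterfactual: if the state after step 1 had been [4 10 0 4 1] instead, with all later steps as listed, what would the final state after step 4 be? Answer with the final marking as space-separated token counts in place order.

state after step 1 := [4 10 0 4 1]
2. fire T3 -> [4 13 0 4 0]
3. fire T2 -> [4 12 0 4 1]
4. fire T2 -> [4 11 0 4 2]

4 11 0 4 2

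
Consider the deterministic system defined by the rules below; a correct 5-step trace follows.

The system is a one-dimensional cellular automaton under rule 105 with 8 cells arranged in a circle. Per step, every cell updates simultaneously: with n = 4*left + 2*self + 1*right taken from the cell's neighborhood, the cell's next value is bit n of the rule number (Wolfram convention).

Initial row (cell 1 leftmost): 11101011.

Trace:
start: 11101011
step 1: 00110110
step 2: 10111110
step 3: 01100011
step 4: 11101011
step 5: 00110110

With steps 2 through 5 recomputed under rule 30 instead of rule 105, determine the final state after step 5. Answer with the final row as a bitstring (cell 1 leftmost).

01011011

(re-executing steps 2..5 under rule 30; state before step 2: 00110110)
step 2: 01100101
step 3: 01011101
step 4: 01010001
step 5: 01011011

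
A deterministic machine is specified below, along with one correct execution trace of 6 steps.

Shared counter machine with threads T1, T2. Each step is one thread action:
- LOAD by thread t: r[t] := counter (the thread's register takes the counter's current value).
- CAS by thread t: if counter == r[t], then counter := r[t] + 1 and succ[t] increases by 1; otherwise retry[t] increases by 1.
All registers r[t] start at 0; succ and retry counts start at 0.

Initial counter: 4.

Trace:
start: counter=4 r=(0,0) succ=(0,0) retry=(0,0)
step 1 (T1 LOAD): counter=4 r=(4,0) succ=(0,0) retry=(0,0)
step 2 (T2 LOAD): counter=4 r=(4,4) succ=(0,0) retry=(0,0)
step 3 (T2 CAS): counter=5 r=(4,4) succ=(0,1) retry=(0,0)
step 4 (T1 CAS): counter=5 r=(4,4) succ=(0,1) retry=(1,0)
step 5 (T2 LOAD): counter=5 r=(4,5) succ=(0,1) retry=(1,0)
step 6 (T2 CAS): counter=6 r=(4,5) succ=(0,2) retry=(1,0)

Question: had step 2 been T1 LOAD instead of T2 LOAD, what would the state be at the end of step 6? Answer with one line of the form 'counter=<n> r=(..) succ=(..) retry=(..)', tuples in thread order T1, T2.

counter=6 r=(4,5) succ=(1,1) retry=(0,1)

(re-executing from step 2 with the substitution; state before step 2: counter=4 r=(4,0) succ=(0,0) retry=(0,0))
step 2 (T1 LOAD): counter=4 r=(4,0) succ=(0,0) retry=(0,0)
step 3 (T2 CAS): counter=4 r=(4,0) succ=(0,0) retry=(0,1)
step 4 (T1 CAS): counter=5 r=(4,0) succ=(1,0) retry=(0,1)
step 5 (T2 LOAD): counter=5 r=(4,5) succ=(1,0) retry=(0,1)
step 6 (T2 CAS): counter=6 r=(4,5) succ=(1,1) retry=(0,1)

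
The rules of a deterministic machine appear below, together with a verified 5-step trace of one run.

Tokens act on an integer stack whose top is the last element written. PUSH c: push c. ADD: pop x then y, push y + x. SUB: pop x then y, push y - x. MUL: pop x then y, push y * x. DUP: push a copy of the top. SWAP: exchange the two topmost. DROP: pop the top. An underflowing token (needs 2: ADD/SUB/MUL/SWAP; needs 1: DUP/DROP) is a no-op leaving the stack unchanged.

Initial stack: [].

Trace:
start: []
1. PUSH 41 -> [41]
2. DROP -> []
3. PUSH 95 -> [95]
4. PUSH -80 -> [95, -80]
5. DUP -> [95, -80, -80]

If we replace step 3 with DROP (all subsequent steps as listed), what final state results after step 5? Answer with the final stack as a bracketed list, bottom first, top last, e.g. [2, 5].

(re-executing from step 3 with the substitution; state before step 3: [])
3. DROP -> []
4. PUSH -80 -> [-80]
5. DUP -> [-80, -80]

[-80, -80]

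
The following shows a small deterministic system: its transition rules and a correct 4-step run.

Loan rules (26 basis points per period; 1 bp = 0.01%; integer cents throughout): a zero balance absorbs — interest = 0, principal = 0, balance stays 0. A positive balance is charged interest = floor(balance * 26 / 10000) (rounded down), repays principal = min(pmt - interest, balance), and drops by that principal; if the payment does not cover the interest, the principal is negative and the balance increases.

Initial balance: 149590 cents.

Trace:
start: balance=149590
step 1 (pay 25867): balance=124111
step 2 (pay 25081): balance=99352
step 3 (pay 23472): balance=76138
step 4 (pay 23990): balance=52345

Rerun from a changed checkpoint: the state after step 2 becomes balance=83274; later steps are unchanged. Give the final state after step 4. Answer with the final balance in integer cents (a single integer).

36184

state after step 2 := balance=83274
step 3 (pay 23472): balance=60018
step 4 (pay 23990): balance=36184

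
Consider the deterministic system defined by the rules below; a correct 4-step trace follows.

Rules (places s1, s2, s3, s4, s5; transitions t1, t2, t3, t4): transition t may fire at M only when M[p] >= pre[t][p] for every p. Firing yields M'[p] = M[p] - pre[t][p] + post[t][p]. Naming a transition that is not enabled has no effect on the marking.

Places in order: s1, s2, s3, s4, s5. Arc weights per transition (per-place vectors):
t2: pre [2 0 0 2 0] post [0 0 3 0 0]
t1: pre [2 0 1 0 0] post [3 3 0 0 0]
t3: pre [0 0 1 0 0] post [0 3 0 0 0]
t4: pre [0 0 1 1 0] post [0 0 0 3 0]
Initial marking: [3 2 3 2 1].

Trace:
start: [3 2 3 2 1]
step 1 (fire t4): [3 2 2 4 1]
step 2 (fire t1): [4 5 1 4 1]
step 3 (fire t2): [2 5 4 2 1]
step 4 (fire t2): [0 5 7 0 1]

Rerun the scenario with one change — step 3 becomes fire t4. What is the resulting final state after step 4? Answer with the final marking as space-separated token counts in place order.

2 5 3 4 1

(re-executing from step 3 with the substitution; state before step 3: [4 5 1 4 1])
step 3 (fire t4): [4 5 0 6 1]
step 4 (fire t2): [2 5 3 4 1]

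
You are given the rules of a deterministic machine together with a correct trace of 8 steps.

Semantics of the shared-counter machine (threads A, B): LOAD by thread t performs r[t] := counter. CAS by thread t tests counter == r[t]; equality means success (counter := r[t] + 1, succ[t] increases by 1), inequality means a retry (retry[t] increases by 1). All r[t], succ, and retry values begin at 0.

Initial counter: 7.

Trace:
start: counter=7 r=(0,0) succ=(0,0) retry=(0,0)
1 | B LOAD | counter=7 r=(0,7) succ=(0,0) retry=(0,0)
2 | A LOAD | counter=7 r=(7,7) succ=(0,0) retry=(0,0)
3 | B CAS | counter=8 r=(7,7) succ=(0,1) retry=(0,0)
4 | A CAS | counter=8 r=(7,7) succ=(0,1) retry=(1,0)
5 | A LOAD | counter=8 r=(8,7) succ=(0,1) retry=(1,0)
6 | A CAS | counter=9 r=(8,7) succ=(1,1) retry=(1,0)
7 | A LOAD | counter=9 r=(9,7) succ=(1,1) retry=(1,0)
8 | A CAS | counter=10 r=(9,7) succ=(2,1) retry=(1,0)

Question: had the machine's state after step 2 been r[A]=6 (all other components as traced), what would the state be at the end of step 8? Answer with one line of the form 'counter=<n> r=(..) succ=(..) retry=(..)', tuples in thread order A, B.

state after step 2 := counter=7 r=(6,7) succ=(0,0) retry=(0,0)
3 | B CAS | counter=8 r=(6,7) succ=(0,1) retry=(0,0)
4 | A CAS | counter=8 r=(6,7) succ=(0,1) retry=(1,0)
5 | A LOAD | counter=8 r=(8,7) succ=(0,1) retry=(1,0)
6 | A CAS | counter=9 r=(8,7) succ=(1,1) retry=(1,0)
7 | A LOAD | counter=9 r=(9,7) succ=(1,1) retry=(1,0)
8 | A CAS | counter=10 r=(9,7) succ=(2,1) retry=(1,0)

counter=10 r=(9,7) succ=(2,1) retry=(1,0)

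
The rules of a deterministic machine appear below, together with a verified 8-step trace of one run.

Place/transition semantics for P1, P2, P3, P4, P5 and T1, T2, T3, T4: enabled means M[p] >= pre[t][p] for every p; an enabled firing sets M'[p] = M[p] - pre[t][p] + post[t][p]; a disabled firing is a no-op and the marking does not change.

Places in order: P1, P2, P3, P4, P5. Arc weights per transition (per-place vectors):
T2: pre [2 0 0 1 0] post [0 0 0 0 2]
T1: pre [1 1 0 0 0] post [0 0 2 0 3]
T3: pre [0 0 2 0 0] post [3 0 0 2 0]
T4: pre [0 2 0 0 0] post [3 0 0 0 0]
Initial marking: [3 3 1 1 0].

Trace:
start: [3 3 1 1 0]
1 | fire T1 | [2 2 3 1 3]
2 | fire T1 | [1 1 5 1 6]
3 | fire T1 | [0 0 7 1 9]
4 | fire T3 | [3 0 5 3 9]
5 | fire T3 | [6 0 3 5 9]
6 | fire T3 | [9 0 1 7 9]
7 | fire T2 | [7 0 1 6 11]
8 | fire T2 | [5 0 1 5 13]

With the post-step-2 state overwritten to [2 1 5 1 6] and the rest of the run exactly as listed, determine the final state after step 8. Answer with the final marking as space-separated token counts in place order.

6 0 1 5 13

state after step 2 := [2 1 5 1 6]
3 | fire T1 | [1 0 7 1 9]
4 | fire T3 | [4 0 5 3 9]
5 | fire T3 | [7 0 3 5 9]
6 | fire T3 | [10 0 1 7 9]
7 | fire T2 | [8 0 1 6 11]
8 | fire T2 | [6 0 1 5 13]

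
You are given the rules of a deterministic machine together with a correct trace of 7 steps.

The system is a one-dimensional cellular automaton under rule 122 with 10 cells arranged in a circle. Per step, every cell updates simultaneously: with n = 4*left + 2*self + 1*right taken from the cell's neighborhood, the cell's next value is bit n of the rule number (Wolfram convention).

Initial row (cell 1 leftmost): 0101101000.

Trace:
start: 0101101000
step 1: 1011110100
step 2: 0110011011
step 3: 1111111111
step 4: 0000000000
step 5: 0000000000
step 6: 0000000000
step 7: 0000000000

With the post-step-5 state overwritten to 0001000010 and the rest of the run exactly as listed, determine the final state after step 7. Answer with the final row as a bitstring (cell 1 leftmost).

1101011010

state after step 5 := 0001000010
step 6: 0010100101
step 7: 1101011010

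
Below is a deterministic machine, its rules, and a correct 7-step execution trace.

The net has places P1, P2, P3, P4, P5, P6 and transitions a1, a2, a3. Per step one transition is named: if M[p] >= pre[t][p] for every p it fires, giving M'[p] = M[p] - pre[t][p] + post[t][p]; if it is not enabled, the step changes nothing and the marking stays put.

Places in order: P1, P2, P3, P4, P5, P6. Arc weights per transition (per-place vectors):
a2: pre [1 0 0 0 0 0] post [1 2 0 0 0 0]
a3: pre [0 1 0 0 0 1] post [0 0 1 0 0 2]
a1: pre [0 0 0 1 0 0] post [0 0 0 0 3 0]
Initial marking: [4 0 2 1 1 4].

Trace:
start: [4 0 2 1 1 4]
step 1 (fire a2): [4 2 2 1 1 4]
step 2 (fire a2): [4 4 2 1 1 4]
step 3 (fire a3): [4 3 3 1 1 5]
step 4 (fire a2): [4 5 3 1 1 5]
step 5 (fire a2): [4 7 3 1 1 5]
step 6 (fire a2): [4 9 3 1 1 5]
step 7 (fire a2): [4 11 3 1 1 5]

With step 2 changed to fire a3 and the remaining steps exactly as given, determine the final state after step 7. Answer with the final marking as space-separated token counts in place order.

4 8 4 1 1 6

(re-executing from step 2 with the substitution; state before step 2: [4 2 2 1 1 4])
step 2 (fire a3): [4 1 3 1 1 5]
step 3 (fire a3): [4 0 4 1 1 6]
step 4 (fire a2): [4 2 4 1 1 6]
step 5 (fire a2): [4 4 4 1 1 6]
step 6 (fire a2): [4 6 4 1 1 6]
step 7 (fire a2): [4 8 4 1 1 6]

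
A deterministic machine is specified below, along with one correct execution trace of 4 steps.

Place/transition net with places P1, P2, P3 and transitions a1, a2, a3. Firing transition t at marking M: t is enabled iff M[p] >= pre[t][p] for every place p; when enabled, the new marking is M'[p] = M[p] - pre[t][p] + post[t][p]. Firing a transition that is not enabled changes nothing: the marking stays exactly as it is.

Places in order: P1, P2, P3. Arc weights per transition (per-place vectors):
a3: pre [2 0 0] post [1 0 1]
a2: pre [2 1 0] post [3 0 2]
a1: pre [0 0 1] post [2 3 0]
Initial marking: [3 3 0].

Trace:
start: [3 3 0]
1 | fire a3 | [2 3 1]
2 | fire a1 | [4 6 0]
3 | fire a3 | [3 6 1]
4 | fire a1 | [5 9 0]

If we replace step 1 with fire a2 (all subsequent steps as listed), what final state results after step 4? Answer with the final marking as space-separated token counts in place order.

7 8 1

(re-executing from step 1 with the substitution; state before step 1: [3 3 0])
1 | fire a2 | [4 2 2]
2 | fire a1 | [6 5 1]
3 | fire a3 | [5 5 2]
4 | fire a1 | [7 8 1]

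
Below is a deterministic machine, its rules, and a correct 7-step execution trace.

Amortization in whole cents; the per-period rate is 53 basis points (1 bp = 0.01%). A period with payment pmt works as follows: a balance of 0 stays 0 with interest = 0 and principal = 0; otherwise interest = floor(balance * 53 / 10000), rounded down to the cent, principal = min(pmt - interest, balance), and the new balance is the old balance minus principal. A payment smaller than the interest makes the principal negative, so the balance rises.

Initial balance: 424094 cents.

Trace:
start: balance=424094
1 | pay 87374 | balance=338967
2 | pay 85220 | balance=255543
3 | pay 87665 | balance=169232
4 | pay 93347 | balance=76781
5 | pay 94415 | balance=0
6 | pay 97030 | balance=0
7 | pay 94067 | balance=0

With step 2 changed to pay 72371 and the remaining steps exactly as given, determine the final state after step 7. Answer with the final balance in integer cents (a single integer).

0

(re-executing from step 2 with the substitution; state before step 2: balance=338967)
2 | pay 72371 | balance=268392
3 | pay 87665 | balance=182149
4 | pay 93347 | balance=89767
5 | pay 94415 | balance=0
6 | pay 97030 | balance=0
7 | pay 94067 | balance=0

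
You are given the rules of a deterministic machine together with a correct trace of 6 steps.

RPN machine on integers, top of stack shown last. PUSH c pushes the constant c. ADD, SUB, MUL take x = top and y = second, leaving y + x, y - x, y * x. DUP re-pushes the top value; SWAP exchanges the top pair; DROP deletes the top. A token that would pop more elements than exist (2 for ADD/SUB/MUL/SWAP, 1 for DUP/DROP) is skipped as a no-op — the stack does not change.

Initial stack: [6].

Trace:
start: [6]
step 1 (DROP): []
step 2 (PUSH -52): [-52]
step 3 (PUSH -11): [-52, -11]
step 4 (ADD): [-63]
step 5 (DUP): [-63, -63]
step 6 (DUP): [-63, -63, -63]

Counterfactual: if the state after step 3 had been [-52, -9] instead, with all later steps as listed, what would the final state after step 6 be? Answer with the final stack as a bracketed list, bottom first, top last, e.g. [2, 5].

[-61, -61, -61]

state after step 3 := [-52, -9]
step 4 (ADD): [-61]
step 5 (DUP): [-61, -61]
step 6 (DUP): [-61, -61, -61]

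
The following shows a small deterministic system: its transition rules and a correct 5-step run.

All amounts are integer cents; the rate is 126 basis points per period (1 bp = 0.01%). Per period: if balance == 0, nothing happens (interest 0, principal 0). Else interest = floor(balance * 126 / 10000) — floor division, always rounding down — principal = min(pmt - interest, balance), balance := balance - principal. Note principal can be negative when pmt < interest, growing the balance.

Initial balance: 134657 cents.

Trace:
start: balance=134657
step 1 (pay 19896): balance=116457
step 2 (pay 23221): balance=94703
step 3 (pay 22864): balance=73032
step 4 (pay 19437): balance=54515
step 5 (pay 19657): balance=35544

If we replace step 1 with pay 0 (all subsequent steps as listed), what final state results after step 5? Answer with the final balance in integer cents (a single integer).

(re-executing from step 1 with the substitution; state before step 1: balance=134657)
step 1 (pay 0): balance=136353
step 2 (pay 23221): balance=114850
step 3 (pay 22864): balance=93433
step 4 (pay 19437): balance=75173
step 5 (pay 19657): balance=56463

56463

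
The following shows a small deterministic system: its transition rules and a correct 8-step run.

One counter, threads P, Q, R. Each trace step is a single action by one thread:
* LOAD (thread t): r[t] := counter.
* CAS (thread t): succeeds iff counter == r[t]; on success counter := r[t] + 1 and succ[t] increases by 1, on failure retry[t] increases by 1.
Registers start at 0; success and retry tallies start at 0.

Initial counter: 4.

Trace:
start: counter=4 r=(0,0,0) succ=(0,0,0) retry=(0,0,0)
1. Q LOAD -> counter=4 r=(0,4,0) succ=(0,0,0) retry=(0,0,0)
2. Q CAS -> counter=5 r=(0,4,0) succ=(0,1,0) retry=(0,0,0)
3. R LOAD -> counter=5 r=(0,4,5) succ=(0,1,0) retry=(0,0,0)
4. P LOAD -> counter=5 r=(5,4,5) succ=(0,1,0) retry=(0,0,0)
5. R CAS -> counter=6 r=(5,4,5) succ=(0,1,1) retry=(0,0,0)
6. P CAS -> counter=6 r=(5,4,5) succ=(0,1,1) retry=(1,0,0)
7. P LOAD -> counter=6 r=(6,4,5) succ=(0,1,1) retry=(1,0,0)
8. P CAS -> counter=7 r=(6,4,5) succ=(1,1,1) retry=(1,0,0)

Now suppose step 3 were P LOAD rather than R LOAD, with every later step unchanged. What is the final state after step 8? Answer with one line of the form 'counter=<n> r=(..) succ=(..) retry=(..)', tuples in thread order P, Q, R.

(re-executing from step 3 with the substitution; state before step 3: counter=5 r=(0,4,0) succ=(0,1,0) retry=(0,0,0))
3. P LOAD -> counter=5 r=(5,4,0) succ=(0,1,0) retry=(0,0,0)
4. P LOAD -> counter=5 r=(5,4,0) succ=(0,1,0) retry=(0,0,0)
5. R CAS -> counter=5 r=(5,4,0) succ=(0,1,0) retry=(0,0,1)
6. P CAS -> counter=6 r=(5,4,0) succ=(1,1,0) retry=(0,0,1)
7. P LOAD -> counter=6 r=(6,4,0) succ=(1,1,0) retry=(0,0,1)
8. P CAS -> counter=7 r=(6,4,0) succ=(2,1,0) retry=(0,0,1)

counter=7 r=(6,4,0) succ=(2,1,0) retry=(0,0,1)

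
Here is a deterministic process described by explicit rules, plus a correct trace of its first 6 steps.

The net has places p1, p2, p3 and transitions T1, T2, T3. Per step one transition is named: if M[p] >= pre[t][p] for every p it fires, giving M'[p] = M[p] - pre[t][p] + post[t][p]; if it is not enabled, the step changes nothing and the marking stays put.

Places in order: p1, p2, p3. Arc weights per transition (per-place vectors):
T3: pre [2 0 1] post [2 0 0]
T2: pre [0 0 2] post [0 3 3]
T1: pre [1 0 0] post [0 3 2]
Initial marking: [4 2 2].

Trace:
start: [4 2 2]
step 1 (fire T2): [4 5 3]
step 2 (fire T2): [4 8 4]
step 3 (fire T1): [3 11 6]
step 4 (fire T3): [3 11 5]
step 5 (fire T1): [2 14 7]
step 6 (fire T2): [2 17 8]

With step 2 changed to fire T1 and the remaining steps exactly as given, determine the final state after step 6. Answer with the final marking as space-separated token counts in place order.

(re-executing from step 2 with the substitution; state before step 2: [4 5 3])
step 2 (fire T1): [3 8 5]
step 3 (fire T1): [2 11 7]
step 4 (fire T3): [2 11 6]
step 5 (fire T1): [1 14 8]
step 6 (fire T2): [1 17 9]

1 17 9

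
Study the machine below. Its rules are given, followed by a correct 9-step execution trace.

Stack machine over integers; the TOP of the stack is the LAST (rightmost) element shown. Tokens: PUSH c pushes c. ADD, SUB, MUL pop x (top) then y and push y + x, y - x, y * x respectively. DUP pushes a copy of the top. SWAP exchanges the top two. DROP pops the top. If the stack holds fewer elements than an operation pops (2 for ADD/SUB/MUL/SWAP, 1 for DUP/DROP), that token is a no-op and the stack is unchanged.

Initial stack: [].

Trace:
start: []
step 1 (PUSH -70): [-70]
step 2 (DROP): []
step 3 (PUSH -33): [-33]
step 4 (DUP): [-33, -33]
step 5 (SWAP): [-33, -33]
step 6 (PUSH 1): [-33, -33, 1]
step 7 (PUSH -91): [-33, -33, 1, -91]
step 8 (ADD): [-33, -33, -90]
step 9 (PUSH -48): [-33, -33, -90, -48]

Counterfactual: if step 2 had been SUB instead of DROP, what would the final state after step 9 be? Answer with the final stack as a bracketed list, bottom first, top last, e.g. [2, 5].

[-70, -33, -33, -90, -48]

(re-executing from step 2 with the substitution; state before step 2: [-70])
step 2 (SUB): [-70]
step 3 (PUSH -33): [-70, -33]
step 4 (DUP): [-70, -33, -33]
step 5 (SWAP): [-70, -33, -33]
step 6 (PUSH 1): [-70, -33, -33, 1]
step 7 (PUSH -91): [-70, -33, -33, 1, -91]
step 8 (ADD): [-70, -33, -33, -90]
step 9 (PUSH -48): [-70, -33, -33, -90, -48]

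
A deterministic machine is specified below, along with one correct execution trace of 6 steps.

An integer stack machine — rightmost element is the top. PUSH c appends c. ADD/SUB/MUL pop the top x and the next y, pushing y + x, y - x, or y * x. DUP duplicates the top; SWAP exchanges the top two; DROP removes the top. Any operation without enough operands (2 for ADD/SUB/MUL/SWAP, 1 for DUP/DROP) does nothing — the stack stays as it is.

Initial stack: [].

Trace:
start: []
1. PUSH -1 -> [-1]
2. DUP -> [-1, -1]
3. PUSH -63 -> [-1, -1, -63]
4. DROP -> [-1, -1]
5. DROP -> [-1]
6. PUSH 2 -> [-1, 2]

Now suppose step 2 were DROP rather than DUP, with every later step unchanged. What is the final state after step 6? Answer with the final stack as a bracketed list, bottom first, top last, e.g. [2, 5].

[2]

(re-executing from step 2 with the substitution; state before step 2: [-1])
2. DROP -> []
3. PUSH -63 -> [-63]
4. DROP -> []
5. DROP -> []
6. PUSH 2 -> [2]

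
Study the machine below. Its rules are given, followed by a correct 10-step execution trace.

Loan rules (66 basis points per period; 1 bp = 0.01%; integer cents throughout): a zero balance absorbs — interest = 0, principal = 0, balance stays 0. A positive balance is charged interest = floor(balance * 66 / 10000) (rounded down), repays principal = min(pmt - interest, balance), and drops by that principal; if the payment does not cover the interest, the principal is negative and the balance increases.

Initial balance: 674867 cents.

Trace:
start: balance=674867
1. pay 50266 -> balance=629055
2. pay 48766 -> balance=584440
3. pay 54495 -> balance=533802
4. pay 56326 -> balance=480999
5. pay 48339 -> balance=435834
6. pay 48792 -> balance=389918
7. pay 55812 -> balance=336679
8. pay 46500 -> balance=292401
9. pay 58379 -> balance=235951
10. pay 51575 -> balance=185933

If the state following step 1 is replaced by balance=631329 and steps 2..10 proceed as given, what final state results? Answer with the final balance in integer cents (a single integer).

188344

state after step 1 := balance=631329
2. pay 48766 -> balance=586729
3. pay 54495 -> balance=536106
4. pay 56326 -> balance=483318
5. pay 48339 -> balance=438168
6. pay 48792 -> balance=392267
7. pay 55812 -> balance=339043
8. pay 46500 -> balance=294780
9. pay 58379 -> balance=238346
10. pay 51575 -> balance=188344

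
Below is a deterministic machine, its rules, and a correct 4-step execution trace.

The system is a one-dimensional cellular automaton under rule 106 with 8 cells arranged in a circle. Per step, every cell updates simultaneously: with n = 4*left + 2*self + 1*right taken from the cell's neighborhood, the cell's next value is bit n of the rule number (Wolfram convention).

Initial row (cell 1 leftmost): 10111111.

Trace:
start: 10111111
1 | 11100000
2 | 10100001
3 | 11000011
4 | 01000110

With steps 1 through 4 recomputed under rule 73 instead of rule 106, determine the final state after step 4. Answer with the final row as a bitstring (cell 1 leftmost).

(re-executing steps 1..4 under rule 73; state before step 1: 10111111)
1 | 10100000
2 | 00001110
3 | 11101010
4 | 10100000

10100000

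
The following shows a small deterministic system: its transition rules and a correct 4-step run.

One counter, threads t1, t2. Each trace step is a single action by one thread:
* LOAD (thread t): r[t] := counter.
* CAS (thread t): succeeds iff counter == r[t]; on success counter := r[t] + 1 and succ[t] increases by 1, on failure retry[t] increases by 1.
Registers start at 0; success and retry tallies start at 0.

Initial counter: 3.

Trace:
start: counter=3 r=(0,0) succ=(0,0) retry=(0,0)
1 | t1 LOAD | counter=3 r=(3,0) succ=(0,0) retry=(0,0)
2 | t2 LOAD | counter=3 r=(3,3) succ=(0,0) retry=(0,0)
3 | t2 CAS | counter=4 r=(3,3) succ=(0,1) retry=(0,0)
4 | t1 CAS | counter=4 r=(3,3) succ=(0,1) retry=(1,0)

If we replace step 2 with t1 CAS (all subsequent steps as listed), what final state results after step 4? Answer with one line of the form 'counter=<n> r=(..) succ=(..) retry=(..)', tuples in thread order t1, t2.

counter=4 r=(3,0) succ=(1,0) retry=(1,1)

(re-executing from step 2 with the substitution; state before step 2: counter=3 r=(3,0) succ=(0,0) retry=(0,0))
2 | t1 CAS | counter=4 r=(3,0) succ=(1,0) retry=(0,0)
3 | t2 CAS | counter=4 r=(3,0) succ=(1,0) retry=(0,1)
4 | t1 CAS | counter=4 r=(3,0) succ=(1,0) retry=(1,1)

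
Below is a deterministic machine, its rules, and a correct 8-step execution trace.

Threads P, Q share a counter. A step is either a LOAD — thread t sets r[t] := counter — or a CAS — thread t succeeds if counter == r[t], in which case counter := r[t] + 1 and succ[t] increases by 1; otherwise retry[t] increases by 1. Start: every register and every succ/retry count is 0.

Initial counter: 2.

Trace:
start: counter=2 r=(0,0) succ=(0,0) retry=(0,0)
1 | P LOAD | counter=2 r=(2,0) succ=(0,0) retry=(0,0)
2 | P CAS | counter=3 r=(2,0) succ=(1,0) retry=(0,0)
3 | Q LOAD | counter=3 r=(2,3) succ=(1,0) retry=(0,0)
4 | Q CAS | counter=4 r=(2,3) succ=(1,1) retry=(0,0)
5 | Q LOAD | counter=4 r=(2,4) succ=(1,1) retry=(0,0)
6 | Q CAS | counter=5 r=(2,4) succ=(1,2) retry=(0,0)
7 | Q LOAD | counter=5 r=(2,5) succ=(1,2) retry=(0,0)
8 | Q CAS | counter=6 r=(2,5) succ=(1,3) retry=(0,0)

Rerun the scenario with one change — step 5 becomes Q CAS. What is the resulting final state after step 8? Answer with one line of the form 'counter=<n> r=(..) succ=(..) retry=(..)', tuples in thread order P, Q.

(re-executing from step 5 with the substitution; state before step 5: counter=4 r=(2,3) succ=(1,1) retry=(0,0))
5 | Q CAS | counter=4 r=(2,3) succ=(1,1) retry=(0,1)
6 | Q CAS | counter=4 r=(2,3) succ=(1,1) retry=(0,2)
7 | Q LOAD | counter=4 r=(2,4) succ=(1,1) retry=(0,2)
8 | Q CAS | counter=5 r=(2,4) succ=(1,2) retry=(0,2)

counter=5 r=(2,4) succ=(1,2) retry=(0,2)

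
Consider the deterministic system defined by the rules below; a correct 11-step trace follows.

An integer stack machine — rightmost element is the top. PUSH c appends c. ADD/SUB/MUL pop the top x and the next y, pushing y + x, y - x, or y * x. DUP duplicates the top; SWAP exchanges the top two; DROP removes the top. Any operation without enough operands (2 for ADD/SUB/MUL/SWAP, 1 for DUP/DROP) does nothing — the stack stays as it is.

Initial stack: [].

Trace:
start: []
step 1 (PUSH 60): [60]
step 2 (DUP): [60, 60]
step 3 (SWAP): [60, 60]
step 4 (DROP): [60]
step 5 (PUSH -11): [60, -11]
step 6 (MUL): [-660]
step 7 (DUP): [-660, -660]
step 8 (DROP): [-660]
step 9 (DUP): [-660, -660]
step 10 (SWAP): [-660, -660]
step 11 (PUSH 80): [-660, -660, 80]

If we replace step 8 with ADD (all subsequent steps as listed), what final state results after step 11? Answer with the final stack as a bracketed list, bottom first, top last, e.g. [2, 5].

(re-executing from step 8 with the substitution; state before step 8: [-660, -660])
step 8 (ADD): [-1320]
step 9 (DUP): [-1320, -1320]
step 10 (SWAP): [-1320, -1320]
step 11 (PUSH 80): [-1320, -1320, 80]

[-1320, -1320, 80]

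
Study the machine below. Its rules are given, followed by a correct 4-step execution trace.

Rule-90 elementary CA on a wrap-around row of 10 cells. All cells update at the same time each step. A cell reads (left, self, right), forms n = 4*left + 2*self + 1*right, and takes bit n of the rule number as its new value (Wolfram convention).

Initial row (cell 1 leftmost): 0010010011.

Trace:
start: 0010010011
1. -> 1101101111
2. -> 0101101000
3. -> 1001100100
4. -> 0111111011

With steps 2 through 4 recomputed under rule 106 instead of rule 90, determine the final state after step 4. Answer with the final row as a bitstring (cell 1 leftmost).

(re-executing steps 2..4 under rule 106; state before step 2: 1101101111)
2. -> 0111111000
3. -> 1100001000
4. -> 1100010001

1100010001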